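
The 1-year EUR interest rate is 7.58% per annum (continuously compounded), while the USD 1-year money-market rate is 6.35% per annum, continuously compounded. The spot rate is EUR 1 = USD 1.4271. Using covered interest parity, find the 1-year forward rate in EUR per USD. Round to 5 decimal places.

0.70939

T = 1 year.
USD accumulates by e^(0.0635×1) = 1.0655595.
EUR growth factor: e^(0.0758×1) = 1.0787468.
So F = 1.4271 × 1.0655595 / 1.0787468 = 1.409654 (USD/EUR).
Invert for EUR per USD: 1 / 1.409654 = 0.70939.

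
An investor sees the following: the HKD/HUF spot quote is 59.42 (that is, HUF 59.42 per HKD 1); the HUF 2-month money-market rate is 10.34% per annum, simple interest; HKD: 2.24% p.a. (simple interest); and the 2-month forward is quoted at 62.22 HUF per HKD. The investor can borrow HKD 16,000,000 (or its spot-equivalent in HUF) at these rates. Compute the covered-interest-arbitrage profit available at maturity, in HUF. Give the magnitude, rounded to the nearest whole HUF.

T = 2/12 years.
Invest the HKD and cover forward: 16,000,000 × 1.00373333333 × 62.22 = HUF 999,236,608.00.
Convert at spot and invest in HUF: 16,000,000 × 59.42 × 1.01723333333 = HUF 967,104,074.66.
The quoted forward overvalues HKD, so borrow HUF, buy HKD at spot, deposit the HKD at 2.24%, and sell the proceeds forward at 62.22.
Profit = 999,236,608.00 − 967,104,074.66 = HUF 32,132,533.

HUF 32,132,533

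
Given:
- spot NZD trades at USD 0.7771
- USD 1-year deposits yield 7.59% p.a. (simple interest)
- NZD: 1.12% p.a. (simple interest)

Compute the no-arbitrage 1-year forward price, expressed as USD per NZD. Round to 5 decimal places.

T = 1 year.
USD growth factor: 1 + 0.0759×1 = 1.075900.
Growth of 1 NZD over T: 1 + 0.0112×1 = 1.011200.
So F = 0.7771 × 1.075900 / 1.011200 = 0.8268215 (USD/NZD).

0.82682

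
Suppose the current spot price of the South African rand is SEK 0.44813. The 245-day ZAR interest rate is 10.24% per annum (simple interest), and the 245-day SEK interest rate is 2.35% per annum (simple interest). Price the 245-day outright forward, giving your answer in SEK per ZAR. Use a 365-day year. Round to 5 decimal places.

0.42592

T = 245/365 years.
Growth of 1 SEK over T: 1 + 0.0235×245/365 = 1.015774.
ZAR accumulates by 1 + 0.1024×245/365 = 1.0687342.
CIP: F = S · (grow SEK)/(grow ZAR) = 0.44813 × 1.015774/1.0687342 = 0.4259233 SEK per ZAR.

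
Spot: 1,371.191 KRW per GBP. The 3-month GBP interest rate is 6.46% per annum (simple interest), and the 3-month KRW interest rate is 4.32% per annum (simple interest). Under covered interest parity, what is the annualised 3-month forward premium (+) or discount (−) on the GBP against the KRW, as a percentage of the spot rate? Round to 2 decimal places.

T = 3/12 years.
F = S · g_KRW/g_GBP = 1371.191 × 1.010800/1.016150 = 1363.971720.
(F − S)/S ÷ T = (1363.971720 − 1371.191)/1371.191/(3/12) = -0.021060 → -2.11%.

-2.11%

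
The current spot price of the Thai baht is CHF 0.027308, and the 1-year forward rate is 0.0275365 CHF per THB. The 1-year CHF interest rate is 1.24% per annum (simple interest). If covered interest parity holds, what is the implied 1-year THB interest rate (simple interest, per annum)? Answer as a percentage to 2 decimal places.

T = 1 year.
CIP gives F = S · g_CHF/g_THB, so g_CHF/g_THB = 0.0275365/0.027308 = 1.0083675.
The CHF side grows by 1 + 0.0124×1 = 1.012400.
Hence g_THB = 1.003999.
(1.003999 − 1)/T = 0.003999, i.e. 0.40%.

0.40%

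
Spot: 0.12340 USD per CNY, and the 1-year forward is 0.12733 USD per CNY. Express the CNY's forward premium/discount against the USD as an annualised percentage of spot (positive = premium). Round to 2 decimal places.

+3.18%

T = 1 year.
(F − S)/S = (0.12733 − 0.1234)/0.1234 = 0.0318476.
Per annum: 0.0318476 / 1 = 0.031848 = 3.18%.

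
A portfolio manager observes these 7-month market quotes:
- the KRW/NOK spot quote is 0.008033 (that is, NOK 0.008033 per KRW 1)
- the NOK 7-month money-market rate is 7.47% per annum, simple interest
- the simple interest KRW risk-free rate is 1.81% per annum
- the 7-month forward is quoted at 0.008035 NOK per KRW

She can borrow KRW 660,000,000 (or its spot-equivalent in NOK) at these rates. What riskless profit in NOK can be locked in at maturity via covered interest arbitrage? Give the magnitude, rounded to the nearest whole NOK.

NOK 173,713

T = 7/12 years.
Keep in KRW, deliver into the forward: 660,000,000·1.010558333·0.008035 = NOK 5,359,091.90.
Swap to NOK now, deposit: 660,000,000·0.008033·1.043575 = NOK 5,532,805.06.
The quoted forward undervalues KRW, so borrow KRW, convert to NOK at spot, deposit the NOK at 7.47%, and buy KRW forward at 0.008035 to cover the loan.
Arbitrage profit = |5,359,091.90 − 5,532,805.06| = NOK 173,713.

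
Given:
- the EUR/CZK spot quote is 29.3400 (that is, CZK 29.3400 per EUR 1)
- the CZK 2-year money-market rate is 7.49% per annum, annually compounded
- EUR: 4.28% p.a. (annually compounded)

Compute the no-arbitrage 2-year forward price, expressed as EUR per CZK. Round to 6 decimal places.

0.032078

T = 2 years.
CZK growth factor: (1 + 0.0749)^2 = 1.155410.
EUR growth factor: (1 + 0.0428)^2 = 1.0874318.
So F = 29.34 × 1.155410 / 1.0874318 = 31.17412 (CZK/EUR).
Invert for EUR per CZK: 1 / 31.17412 = 0.032078.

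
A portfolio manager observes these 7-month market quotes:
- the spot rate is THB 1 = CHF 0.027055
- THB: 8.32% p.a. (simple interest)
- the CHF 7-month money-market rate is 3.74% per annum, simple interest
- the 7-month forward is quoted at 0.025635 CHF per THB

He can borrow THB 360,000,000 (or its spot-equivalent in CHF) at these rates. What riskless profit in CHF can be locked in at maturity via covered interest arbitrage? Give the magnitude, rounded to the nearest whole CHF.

T = 7/12 years.
Keep in THB, deliver into the forward: 360,000,000·1.048533333·0.025635 = CHF 9,676,494.72.
Swap to CHF now, deposit: 360,000,000·0.027055·1.021816667 = CHF 9,952,289.97.
The quoted forward undervalues THB, so borrow THB, convert to CHF at spot, deposit the CHF at 3.74%, and buy THB forward at 0.025635 to cover the loan.
The gap between the two covered legs is CHF 275,795.

CHF 275,795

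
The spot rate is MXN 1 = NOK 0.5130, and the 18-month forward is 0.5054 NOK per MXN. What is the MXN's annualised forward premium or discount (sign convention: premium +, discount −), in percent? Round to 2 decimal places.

T = 18/12 years.
MXN trades forward at -1.48148% vs spot over the period.
Annualise by dividing by T: -0.0148148 / (18/12) = -0.009877 → -0.99%.

-0.99%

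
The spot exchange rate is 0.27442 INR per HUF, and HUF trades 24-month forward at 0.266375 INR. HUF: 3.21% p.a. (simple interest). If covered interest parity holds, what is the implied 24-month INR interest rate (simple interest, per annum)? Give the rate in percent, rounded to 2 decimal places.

1.65%

T = 2 years.
CIP gives F = S · g_INR/g_HUF, so g_INR/g_HUF = 0.266375/0.27442 = 0.9706836.
HUF growth factor: 1 + 0.0321×2 = 1.064200.
So the INR growth factor = 1.0330015.
(1.0330015 − 1)/T = 0.016501, i.e. 1.65%.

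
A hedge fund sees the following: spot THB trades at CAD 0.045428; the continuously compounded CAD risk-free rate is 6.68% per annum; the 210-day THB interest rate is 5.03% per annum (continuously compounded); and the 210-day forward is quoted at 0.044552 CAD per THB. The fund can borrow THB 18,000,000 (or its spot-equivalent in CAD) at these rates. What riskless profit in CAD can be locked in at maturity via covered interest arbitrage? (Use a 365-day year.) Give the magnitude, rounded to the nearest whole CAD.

T = 210/365 years.
Keep in THB, deliver into the forward: 18,000,000·1.02936255·0.044552 = CAD 825,482.89.
Swap to CAD now, deposit: 18,000,000·0.045428·1.03918097 = CAD 849,742.44.
The quoted forward undervalues THB, so borrow THB, convert to CAD at spot, deposit the CAD at 6.68%, and buy THB forward at 0.044552 to cover the loan.
Profit = 849,742.44 − 825,482.89 = CAD 24,260.

CAD 24,260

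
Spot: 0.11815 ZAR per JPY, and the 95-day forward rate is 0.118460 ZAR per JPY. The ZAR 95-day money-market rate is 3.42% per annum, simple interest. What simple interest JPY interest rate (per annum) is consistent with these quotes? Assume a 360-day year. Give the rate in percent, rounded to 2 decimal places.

2.42%

T = 95/360 years.
By CIP, F/S equals the ZAR-to-JPY growth ratio: 0.11846/0.11815 = 1.0026238.
ZAR growth factor: 1 + 0.0342×95/360 = 1.009025.
So the JPY growth factor = 1.0063844.
(1.0063844 − 1)/T = 0.024194, i.e. 2.42%.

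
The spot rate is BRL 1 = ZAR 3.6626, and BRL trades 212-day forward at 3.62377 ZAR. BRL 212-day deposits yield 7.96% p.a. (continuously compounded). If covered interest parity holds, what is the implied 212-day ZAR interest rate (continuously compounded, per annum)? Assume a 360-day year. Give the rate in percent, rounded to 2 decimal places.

T = 212/360 years.
CIP gives F = S · g_ZAR/g_BRL, so g_ZAR/g_BRL = 3.62377/3.6626 = 0.9893982.
The BRL side grows by e^(0.0796×212/360) = 1.0479916.
That pins the ZAR growth at 1.036881.
Take logs: ln 1.036881 / (212/360) = 0.061501, so 6.15%.

6.15%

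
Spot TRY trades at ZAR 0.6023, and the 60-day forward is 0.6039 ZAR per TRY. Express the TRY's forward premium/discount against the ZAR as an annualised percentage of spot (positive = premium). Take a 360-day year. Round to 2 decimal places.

T = 60/360 years.
(F − S)/S = (0.6039 − 0.6023)/0.6023 = 0.0026565.
Per annum: 0.0026565 / (60/360) = 0.015939 = 1.59%.

+1.59%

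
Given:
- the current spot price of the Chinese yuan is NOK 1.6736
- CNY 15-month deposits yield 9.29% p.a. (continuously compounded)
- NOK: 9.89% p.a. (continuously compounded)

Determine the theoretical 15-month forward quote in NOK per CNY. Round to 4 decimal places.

1.6862

T = 15/12 years.
NOK growth factor: e^(0.0989×15/12) = 1.1315914.
CNY accumulates by e^(0.0929×15/12) = 1.1231363.
So F = 1.6736 × 1.1315914 / 1.1231363 = 1.686199 (NOK/CNY).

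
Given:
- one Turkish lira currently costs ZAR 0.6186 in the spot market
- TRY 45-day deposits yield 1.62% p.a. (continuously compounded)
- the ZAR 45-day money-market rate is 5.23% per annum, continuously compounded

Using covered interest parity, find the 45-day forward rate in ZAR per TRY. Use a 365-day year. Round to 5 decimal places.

T = 45/365 years.
ZAR accumulates by e^(0.0523×45/365) = 1.0064688.
TRY growth factor: e^(0.0162×45/365) = 1.0019993.
CIP: F = S · (grow ZAR)/(grow TRY) = 0.6186 × 1.0064688/1.0019993 = 0.6213593 ZAR per TRY.

0.62136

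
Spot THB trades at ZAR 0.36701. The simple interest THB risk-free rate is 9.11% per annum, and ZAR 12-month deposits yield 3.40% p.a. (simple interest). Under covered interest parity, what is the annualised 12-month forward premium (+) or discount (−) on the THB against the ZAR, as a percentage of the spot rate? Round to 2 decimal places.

-5.23%

T = 1 year.
F = S · g_ZAR/g_THB = 0.36701 × 1.034000/1.091100 = 0.34780345.
Annualised premium = (F − S)/S × (1/T) = (0.34780345 − 0.36701)/0.36701 ÷ 1 = -5.23%.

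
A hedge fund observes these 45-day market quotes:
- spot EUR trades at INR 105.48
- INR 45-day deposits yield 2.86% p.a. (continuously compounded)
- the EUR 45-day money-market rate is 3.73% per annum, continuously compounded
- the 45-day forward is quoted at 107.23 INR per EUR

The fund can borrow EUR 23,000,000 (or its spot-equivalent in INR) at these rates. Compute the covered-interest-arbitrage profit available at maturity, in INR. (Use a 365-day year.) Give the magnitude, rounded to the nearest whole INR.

INR 43,048,291

T = 45/365 years.
Keep in EUR, deliver into the forward: 23,000,000·1.004609220063·107.23 = INR 2,477,657,673.35.
Swap to INR now, deposit: 23,000,000·105.48·1.003532251145 = INR 2,434,609,382.57.
The quoted forward overvalues EUR, so borrow INR, buy EUR at spot, deposit the EUR at 3.73%, and sell the proceeds forward at 107.23.
Profit = 2,477,657,673.35 − 2,434,609,382.57 = INR 43,048,291.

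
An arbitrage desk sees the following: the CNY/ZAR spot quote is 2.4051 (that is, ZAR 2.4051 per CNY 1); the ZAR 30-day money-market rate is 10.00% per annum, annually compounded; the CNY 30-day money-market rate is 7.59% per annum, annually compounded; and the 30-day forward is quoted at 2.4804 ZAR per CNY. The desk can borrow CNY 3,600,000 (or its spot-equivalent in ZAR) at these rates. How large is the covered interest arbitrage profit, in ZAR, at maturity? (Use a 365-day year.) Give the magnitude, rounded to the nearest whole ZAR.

T = 30/365 years.
Invest the CNY and cover forward: 3,600,000 × 1.006031061 × 2.4804 = ZAR 8,983,294.00.
Convert at spot and invest in ZAR: 3,600,000 × 2.4051 × 1.007864477 = ZAR 8,726,453.47.
The quoted forward overvalues CNY, so borrow ZAR, buy CNY at spot, deposit the CNY at 7.59%, and sell the proceeds forward at 2.4804.
Profit = 8,983,294.00 − 8,726,453.47 = ZAR 256,841.

ZAR 256,841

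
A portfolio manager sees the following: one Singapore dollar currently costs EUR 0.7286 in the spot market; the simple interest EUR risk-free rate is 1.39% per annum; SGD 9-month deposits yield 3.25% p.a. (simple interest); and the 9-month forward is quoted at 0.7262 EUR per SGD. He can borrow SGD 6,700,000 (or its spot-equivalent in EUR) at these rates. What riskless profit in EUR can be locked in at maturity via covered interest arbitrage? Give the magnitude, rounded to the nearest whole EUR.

T = 9/12 years.
Route A — deposit SGD, sell forward: 6,700,000 × 1.024375 × 0.7262 = EUR 4,984,137.54.
Route B — convert at spot, deposit EUR: 6,700,000 × 0.7286 × 1.010425 = EUR 4,932,510.89.
The quoted forward overvalues SGD, so borrow EUR, buy SGD at spot, deposit the SGD at 3.25%, and sell the proceeds forward at 0.7262.
Arbitrage profit = |4,984,137.54 − 4,932,510.89| = EUR 51,627.

EUR 51,627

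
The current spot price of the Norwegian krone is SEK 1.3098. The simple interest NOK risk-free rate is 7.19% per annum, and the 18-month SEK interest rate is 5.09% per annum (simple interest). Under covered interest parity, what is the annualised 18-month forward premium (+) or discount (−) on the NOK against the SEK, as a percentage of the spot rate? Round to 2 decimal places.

T = 18/12 years.
No-arbitrage forward: 1.3098 × 1.076350 / 1.107850 = 1.2725579 SEK/NOK.
(F − S)/S ÷ T = (1.2725579 − 1.3098)/1.3098/(18/12) = -0.018956 → -1.90%.

-1.90%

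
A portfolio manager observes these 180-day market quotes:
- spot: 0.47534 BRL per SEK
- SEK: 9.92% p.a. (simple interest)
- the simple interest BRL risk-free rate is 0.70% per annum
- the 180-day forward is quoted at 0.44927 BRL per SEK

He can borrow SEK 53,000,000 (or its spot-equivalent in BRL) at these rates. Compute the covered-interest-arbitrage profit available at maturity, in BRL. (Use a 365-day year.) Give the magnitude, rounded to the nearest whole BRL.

BRL 303,815

T = 180/365 years.
Invest the SEK and cover forward: 53,000,000 × 1.0489205479 × 0.44927 = BRL 24,976,172.33.
Convert at spot and invest in BRL: 53,000,000 × 0.47534 × 1.0034520548 = BRL 25,279,987.69.
The quoted forward undervalues SEK, so borrow SEK, convert to BRL at spot, deposit the BRL at 0.70%, and buy SEK forward at 0.44927 to cover the loan.
The gap between the two covered legs is BRL 303,815.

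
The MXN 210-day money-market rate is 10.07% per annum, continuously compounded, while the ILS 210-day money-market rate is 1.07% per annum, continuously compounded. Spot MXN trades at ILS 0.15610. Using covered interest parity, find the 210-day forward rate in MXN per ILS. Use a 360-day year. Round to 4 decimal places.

6.7515

T = 210/360 years.
ILS growth factor: e^(0.0107×210/360) = 1.0062612.
MXN accumulates by e^(0.1007×210/360) = 1.0605012.
CIP: F = S · (grow ILS)/(grow MXN) = 0.1561 × 1.0062612/1.0605012 = 0.1481162 ILS per MXN.
Invert for MXN per ILS: 1 / 0.1481162 = 6.7515.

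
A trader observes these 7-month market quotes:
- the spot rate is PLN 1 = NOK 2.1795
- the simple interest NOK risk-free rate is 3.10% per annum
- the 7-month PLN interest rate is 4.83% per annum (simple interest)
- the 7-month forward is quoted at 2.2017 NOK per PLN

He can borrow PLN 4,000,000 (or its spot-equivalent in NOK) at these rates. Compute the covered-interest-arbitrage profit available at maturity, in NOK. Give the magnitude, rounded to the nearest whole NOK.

NOK 179,281

T = 7/12 years.
Keep in PLN, deliver into the forward: 4,000,000·1.028175·2.2017 = NOK 9,054,931.59.
Swap to NOK now, deposit: 4,000,000·2.1795·1.018083333 = NOK 8,875,650.50.
The quoted forward overvalues PLN, so borrow NOK, buy PLN at spot, deposit the PLN at 4.83%, and sell the proceeds forward at 2.2017.
The gap between the two covered legs is NOK 179,281.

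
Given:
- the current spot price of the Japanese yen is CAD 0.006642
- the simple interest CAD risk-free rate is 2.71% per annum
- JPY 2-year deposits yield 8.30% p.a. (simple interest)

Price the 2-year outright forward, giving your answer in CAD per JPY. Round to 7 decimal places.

0.0060051

T = 2 years.
CAD accumulates by 1 + 0.0271×2 = 1.054200.
JPY accumulates by 1 + 0.0830×2 = 1.166000.
CIP: F = S · (grow CAD)/(grow JPY) = 0.006642 × 1.054200/1.166000 = 0.006005143 CAD per JPY.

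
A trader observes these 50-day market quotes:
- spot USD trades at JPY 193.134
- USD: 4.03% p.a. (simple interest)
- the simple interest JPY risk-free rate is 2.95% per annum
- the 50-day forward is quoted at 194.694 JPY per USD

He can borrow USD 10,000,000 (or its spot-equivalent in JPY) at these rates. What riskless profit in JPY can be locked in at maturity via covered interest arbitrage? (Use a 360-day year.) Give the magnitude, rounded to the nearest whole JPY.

T = 50/360 years.
Keep in USD, deliver into the forward: 10,000,000·1.005597222222·194.694 = JPY 1,957,837,455.83.
Swap to JPY now, deposit: 10,000,000·193.134·1.004097222222 = JPY 1,939,253,129.17.
The quoted forward overvalues USD, so borrow JPY, buy USD at spot, deposit the USD at 4.03%, and sell the proceeds forward at 194.694.
Profit = 1,957,837,455.83 − 1,939,253,129.17 = JPY 18,584,327.

JPY 18,584,327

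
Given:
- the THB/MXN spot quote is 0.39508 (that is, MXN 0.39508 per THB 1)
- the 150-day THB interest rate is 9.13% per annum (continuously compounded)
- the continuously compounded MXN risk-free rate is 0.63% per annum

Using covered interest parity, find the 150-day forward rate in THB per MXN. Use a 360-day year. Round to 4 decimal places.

T = 150/360 years.
MXN accumulates by e^(0.0063×150/360) = 1.0026284.
THB growth factor: e^(0.0913×150/360) = 1.0387745.
So F = 0.39508 × 1.0026284 / 1.0387745 = 0.3813325 (MXN/THB).
Invert for THB per MXN: 1 / 0.3813325 = 2.6224.

2.6224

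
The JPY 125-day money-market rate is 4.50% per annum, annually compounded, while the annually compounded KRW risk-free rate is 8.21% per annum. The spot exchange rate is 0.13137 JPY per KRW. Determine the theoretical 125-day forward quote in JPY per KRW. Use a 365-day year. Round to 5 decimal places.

T = 125/365 years.
JPY growth factor: (1 + 0.0450)^(125/365) = 1.0151885.
KRW accumulates by (1 + 0.0821)^(125/365) = 1.0273902.
Forward (JPY per KRW) = 0.13137 × 1.0151885 / 1.0273902 = 0.1298098.

0.12981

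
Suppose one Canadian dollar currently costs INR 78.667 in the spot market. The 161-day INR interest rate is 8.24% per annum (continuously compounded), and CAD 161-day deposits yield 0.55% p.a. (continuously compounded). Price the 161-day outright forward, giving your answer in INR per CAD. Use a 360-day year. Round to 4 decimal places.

81.4195

T = 161/360 years.
INR growth factor: e^(0.0824×161/360) = 1.03753853.
CAD accumulates by e^(0.0055×161/360) = 1.00246275.
Forward (INR per CAD) = 78.667 × 1.03753853 / 1.00246275 = 81.419528.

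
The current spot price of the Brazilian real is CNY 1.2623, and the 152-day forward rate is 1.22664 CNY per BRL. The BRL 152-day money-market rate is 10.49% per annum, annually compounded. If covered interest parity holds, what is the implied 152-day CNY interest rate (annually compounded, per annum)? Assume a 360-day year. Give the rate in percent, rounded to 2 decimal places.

3.24%

T = 152/360 years.
F/S = 1.22664/1.2623 = 0.9717500 = (growth of CNY) / (growth of BRL).
BRL growth factor: (1 + 0.1049)^(152/360) = 1.0430183.
That pins the CNY growth at 1.013553.
r = 1.013553^(360/152) − 1 = 0.032397 → 3.24%.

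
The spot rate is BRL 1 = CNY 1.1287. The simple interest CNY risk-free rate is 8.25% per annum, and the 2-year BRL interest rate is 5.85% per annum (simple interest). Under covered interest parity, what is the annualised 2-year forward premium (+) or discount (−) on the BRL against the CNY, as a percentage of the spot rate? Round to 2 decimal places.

+2.15%

T = 2 years.
F = S · g_CNY/g_BRL = 1.1287 × 1.165000/1.117000 = 1.1772028.
(F − S)/S ÷ T = (1.1772028 − 1.1287)/1.1287/2 = 0.021486 → 2.15%.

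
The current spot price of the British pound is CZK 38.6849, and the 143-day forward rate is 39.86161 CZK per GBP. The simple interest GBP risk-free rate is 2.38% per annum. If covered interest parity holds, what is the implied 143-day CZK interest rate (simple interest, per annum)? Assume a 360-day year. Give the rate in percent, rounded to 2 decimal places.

T = 143/360 years.
CIP gives F = S · g_CZK/g_GBP, so g_CZK/g_GBP = 39.86161/38.6849 = 1.0304178.
GBP growth factor: 1 + 0.0238×143/360 = 1.0094539.
So the CZK growth factor = 1.0401593.
(1.0401593 − 1)/T = 0.101100, i.e. 10.11%.

10.11%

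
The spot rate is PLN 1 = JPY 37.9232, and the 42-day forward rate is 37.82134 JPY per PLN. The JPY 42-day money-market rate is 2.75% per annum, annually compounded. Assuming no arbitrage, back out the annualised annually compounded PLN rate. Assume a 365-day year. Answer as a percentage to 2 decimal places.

5.18%

T = 42/365 years.
By CIP, F/S equals the JPY-to-PLN growth ratio: 37.82134/37.9232 = 0.9973140.
The JPY side grows by (1 + 0.0275)^(42/365) = 1.0031265.
That pins the PLN growth at 1.0058282.
r = 1.0058282^(365/42) − 1 = 0.051800 → 5.18%.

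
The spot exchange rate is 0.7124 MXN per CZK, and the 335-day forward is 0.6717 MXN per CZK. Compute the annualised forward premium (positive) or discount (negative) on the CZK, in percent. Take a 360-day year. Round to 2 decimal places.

-6.14%

T = 335/360 years.
(F − S)/S = (0.6717 − 0.7124)/0.7124 = -0.0571308.
Annualise by dividing by T: -0.0571308 / (335/360) = -0.061394 → -6.14%.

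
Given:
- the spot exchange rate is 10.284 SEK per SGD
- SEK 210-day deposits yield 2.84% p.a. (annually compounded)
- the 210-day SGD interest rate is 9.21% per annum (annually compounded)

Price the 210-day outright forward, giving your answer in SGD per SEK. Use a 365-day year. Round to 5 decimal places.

0.10066

T = 210/365 years.
Growth of 1 SEK over T: (1 + 0.0284)^(210/365) = 1.0162425.
SGD accumulates by (1 + 0.0921)^(210/365) = 1.0519958.
Forward (SEK per SGD) = 10.284 × 1.0162425 / 1.0519958 = 9.934486.
Invert for SGD per SEK: 1 / 9.934486 = 0.10066.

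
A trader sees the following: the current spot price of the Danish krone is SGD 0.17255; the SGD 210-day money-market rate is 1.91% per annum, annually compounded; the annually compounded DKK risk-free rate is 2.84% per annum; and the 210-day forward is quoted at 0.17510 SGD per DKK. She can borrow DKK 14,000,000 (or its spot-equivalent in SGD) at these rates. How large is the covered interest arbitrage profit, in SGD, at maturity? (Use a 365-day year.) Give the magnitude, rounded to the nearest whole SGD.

SGD 49,077

T = 210/365 years.
Invest the DKK and cover forward: 14,000,000 × 1.016242502 × 0.17510 = SGD 2,491,216.87.
Convert at spot and invest in SGD: 14,000,000 × 0.17255 × 1.010944875 = SGD 2,442,139.53.
The quoted forward overvalues DKK, so borrow SGD, buy DKK at spot, deposit the DKK at 2.84%, and sell the proceeds forward at 0.17510.
Arbitrage profit = |2,491,216.87 − 2,442,139.53| = SGD 49,077.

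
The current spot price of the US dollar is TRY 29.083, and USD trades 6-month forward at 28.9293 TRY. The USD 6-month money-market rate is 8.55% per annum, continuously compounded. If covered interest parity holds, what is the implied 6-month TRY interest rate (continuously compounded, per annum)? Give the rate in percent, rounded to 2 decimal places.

7.49%

T = 6/12 years.
By CIP, F/S equals the TRY-to-USD growth ratio: 28.9293/29.083 = 0.9947151.
The USD side grows by e^(0.0855×6/12) = 1.0436769.
Hence g_TRY = 1.0381612.
r = ln(1.0381612)/(6/12) = 0.074902 → 7.49%.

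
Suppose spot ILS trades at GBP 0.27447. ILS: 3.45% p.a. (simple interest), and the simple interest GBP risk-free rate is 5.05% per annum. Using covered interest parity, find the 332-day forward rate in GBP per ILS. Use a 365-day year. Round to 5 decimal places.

0.27834

T = 332/365 years.
Growth of 1 GBP over T: 1 + 0.0505×332/365 = 1.0459342.
Growth of 1 ILS over T: 1 + 0.0345×332/365 = 1.0313808.
CIP: F = S · (grow GBP)/(grow ILS) = 0.27447 × 1.0459342/1.0313808 = 0.2783429 GBP per ILS.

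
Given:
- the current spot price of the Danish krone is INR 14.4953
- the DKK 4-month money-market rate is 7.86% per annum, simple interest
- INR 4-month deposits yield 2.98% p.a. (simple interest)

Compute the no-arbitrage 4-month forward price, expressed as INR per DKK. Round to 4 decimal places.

T = 4/12 years.
INR growth factor: 1 + 0.0298×4/12 = 1.00993333.
DKK growth factor: 1 + 0.0786×4/12 = 1.026200.
CIP: F = S · (grow INR)/(grow DKK) = 14.4953 × 1.00993333/1.026200 = 14.265530 INR per DKK.

14.2655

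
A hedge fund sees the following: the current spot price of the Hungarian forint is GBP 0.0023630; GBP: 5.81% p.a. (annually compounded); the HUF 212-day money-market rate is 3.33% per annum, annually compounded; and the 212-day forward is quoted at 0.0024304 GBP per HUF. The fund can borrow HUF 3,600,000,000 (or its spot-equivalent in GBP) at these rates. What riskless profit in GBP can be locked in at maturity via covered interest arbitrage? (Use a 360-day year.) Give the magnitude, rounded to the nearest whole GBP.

GBP 125,389

T = 212/360 years.
Keep in HUF, deliver into the forward: 3,600,000,000·1.019477831·0.0024304 = GBP 8,919,860.11.
Swap to GBP now, deposit: 3,600,000,000·0.0023630·1.03381662 = GBP 8,794,471.22.
The quoted forward overvalues HUF, so borrow GBP, buy HUF at spot, deposit the HUF at 3.33%, and sell the proceeds forward at 0.0024304.
Profit = 8,919,860.11 − 8,794,471.22 = GBP 125,389.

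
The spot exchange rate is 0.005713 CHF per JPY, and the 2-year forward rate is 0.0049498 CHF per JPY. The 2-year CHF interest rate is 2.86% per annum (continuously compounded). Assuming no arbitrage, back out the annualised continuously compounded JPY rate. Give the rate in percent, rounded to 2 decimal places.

T = 2 years.
F/S = 0.0049498/0.005713 = 0.8664099 = (growth of CHF) / (growth of JPY).
CHF growth factor: e^(0.0286×2) = 1.0588676.
That pins the JPY growth at 1.2221324.
r = ln(1.2221324)/2 = 0.100299 → 10.03%.

10.03%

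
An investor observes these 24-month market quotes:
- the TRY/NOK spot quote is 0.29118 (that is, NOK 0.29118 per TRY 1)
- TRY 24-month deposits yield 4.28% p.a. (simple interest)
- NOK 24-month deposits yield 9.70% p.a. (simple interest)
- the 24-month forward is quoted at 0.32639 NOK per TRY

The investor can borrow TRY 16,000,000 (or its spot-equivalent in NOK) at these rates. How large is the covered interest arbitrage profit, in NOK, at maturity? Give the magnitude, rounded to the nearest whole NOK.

NOK 106,561

T = 2 years.
Invest the TRY and cover forward: 16,000,000 × 1.085600 × 0.32639 = NOK 5,669,263.74.
Convert at spot and invest in NOK: 16,000,000 × 0.29118 × 1.194000 = NOK 5,562,702.72.
The quoted forward overvalues TRY, so borrow NOK, buy TRY at spot, deposit the TRY at 4.28%, and sell the proceeds forward at 0.32639.
The gap between the two covered legs is NOK 106,561.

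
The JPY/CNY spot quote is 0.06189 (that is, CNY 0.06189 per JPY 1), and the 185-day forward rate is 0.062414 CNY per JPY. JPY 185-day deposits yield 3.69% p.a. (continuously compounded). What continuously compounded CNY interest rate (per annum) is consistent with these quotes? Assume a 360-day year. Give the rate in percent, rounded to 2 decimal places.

T = 185/360 years.
F/S = 0.062414/0.06189 = 1.0084666 = (growth of CNY) / (growth of JPY).
The JPY side grows by e^(0.0369×185/360) = 1.0191434.
Hence g_CNY = 1.0277721.
r = ln(1.0277721)/(185/360) = 0.053306 → 5.33%.

5.33%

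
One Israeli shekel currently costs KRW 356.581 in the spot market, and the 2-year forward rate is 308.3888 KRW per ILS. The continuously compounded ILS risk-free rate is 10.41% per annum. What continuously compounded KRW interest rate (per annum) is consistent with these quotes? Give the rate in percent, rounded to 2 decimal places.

T = 2 years.
F/S = 308.3888/356.581 = 0.8648492 = (growth of KRW) / (growth of ILS).
ILS growth factor: e^(0.1041×2) = 1.2314594.
That pins the KRW growth at 1.0650267.
r = ln(1.0650267)/2 = 0.031500 → 3.15%.

3.15%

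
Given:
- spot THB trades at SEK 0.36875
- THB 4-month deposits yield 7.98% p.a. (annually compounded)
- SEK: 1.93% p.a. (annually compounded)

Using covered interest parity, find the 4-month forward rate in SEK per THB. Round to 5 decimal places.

T = 4/12 years.
Growth of 1 SEK over T: (1 + 0.0193)^(4/12) = 1.0063924.
Growth of 1 THB over T: (1 + 0.0798)^(4/12) = 1.0259222.
CIP: F = S · (grow SEK)/(grow THB) = 0.36875 × 1.0063924/1.0259222 = 0.3617304 SEK per THB.

0.36173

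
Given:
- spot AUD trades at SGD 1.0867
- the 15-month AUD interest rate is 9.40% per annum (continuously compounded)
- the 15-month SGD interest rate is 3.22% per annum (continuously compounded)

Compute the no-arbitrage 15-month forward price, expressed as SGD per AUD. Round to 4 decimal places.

T = 15/12 years.
Growth of 1 SGD over T: e^(0.0322×15/12) = 1.041071.
AUD accumulates by e^(0.0940×15/12) = 1.1246816.
So F = 1.0867 × 1.041071 / 1.1246816 = 1.005913 (SGD/AUD).

1.0059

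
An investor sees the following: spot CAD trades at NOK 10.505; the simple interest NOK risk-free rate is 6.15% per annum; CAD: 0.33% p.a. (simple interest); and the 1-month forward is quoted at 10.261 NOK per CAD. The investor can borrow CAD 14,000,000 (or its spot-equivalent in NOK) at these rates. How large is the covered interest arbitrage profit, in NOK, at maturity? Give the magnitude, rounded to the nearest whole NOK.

NOK 4,130,229

T = 1/12 years.
Invest the CAD and cover forward: 14,000,000 × 1.000275 × 10.261 = NOK 143,693,504.85.
Convert at spot and invest in NOK: 14,000,000 × 10.505 × 1.005125 = NOK 147,823,733.75.
The quoted forward undervalues CAD, so borrow CAD, convert to NOK at spot, deposit the NOK at 6.15%, and buy CAD forward at 10.261 to cover the loan.
Arbitrage profit = |143,693,504.85 − 147,823,733.75| = NOK 4,130,229.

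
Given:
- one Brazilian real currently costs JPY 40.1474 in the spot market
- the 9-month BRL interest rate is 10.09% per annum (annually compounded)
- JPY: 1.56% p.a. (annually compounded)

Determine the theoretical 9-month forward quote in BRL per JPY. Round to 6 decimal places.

T = 9/12 years.
JPY growth factor: (1 + 0.0156)^(9/12) = 1.0116773.
BRL accumulates by (1 + 0.1009)^(9/12) = 1.0747585.
So F = 40.1474 × 1.0116773 / 1.0747585 = 37.79101 (JPY/BRL).
Quoted the other way: 1/37.79101 = 0.026461 BRL per JPY.

0.026461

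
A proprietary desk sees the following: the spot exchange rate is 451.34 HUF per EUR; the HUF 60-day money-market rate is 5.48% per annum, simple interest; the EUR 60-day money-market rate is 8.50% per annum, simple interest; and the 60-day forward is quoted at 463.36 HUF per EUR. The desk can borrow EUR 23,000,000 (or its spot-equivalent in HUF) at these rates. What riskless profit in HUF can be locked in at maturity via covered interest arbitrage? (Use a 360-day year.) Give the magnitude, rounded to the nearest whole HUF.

T = 60/360 years.
Keep in EUR, deliver into the forward: 23,000,000·1.014166666667·463.36 = HUF 10,808,258,133.34.
Swap to HUF now, deposit: 23,000,000·451.34·1.009133333333 = HUF 10,475,631,489.33.
The quoted forward overvalues EUR, so borrow HUF, buy EUR at spot, deposit the EUR at 8.50%, and sell the proceeds forward at 463.36.
Profit = 10,808,258,133.34 − 10,475,631,489.33 = HUF 332,626,644.

HUF 332,626,644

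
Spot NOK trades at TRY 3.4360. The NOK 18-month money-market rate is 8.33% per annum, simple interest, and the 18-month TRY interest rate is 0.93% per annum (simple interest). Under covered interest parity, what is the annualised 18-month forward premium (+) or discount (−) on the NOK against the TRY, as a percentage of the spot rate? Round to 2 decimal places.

-6.58%

T = 18/12 years.
No-arbitrage forward: 3.436 × 1.013950 / 1.124950 = 3.0969663 TRY/NOK.
Annualised premium = (F − S)/S × (1/T) = (3.0969663 − 3.436)/3.436 ÷ (18/12) = -6.58%.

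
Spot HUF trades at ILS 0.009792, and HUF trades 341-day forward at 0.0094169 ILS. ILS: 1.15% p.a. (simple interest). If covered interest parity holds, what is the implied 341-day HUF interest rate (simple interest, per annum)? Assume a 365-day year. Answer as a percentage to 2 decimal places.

T = 341/365 years.
F/S = 0.0094169/0.009792 = 0.9616932 = (growth of ILS) / (growth of HUF).
The ILS side grows by 1 + 0.0115×341/365 = 1.0107438.
So the HUF growth factor = 1.0510044.
(1.0510044 − 1)/T = 0.054594, i.e. 5.46%.

5.46%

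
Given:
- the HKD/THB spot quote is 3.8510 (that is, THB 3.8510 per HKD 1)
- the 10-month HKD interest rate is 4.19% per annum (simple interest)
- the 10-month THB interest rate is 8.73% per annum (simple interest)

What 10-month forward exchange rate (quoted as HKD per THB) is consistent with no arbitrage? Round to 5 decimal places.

T = 10/12 years.
Growth of 1 THB over T: 1 + 0.0873×10/12 = 1.072750.
Growth of 1 HKD over T: 1 + 0.0419×10/12 = 1.0349167.
So F = 3.851 × 1.072750 / 1.0349167 = 3.991780 (THB/HKD).
Invert for HKD per THB: 1 / 3.991780 = 0.25051.

0.25051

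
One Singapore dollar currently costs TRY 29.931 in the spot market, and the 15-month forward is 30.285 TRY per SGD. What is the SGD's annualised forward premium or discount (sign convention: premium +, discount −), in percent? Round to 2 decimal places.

+0.95%

T = 15/12 years.
Period premium: (30.285 − 29.931)/29.931 = 0.0118272.
Annualise by dividing by T: 0.0118272 / (15/12) = 0.009462 → 0.95%.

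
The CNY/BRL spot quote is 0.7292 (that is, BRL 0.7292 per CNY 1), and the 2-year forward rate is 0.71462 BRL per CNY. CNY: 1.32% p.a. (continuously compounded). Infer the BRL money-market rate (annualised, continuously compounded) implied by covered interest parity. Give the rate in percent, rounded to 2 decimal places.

T = 2 years.
CIP gives F = S · g_BRL/g_CNY, so g_BRL/g_CNY = 0.71462/0.7292 = 0.9800055.
The CNY side grows by e^(0.0132×2) = 1.0267516.
Hence g_BRL = 1.0062222.
r = ln(1.0062222)/2 = 0.003101 → 0.31%.

0.31%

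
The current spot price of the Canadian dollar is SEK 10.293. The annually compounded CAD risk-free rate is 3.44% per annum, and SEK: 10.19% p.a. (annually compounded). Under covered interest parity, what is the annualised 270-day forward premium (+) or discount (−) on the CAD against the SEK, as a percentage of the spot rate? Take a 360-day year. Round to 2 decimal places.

+6.47%

T = 270/360 years.
F = S · g_SEK/g_CAD = 10.293 × 1.0754906/1.0256906 = 10.792752.
Annualised premium = (F − S)/S × (1/T) = (10.792752 − 10.293)/10.293 ÷ (270/360) = 6.47%.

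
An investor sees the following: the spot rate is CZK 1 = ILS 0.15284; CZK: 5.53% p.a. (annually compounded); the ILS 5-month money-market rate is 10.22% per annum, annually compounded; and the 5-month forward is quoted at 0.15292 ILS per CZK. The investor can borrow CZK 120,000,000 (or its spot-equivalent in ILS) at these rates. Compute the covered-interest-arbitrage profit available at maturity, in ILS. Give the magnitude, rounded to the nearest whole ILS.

ILS 333,114

T = 5/12 years.
Invest the CZK and cover forward: 120,000,000 × 1.0226804979 × 0.15292 = ILS 18,766,596.21.
Convert at spot and invest in ILS: 120,000,000 × 0.15284 × 1.0413782498 = ILS 19,099,710.20.
The quoted forward undervalues CZK, so borrow CZK, convert to ILS at spot, deposit the ILS at 10.22%, and buy CZK forward at 0.15292 to cover the loan.
Arbitrage profit = |18,766,596.21 − 19,099,710.20| = ILS 333,114.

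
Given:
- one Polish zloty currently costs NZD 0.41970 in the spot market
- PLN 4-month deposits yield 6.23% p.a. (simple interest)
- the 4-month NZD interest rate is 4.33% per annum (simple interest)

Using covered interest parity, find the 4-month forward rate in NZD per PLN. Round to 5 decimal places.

T = 4/12 years.
Growth of 1 NZD over T: 1 + 0.0433×4/12 = 1.0144333.
PLN growth factor: 1 + 0.0623×4/12 = 1.0207667.
So F = 0.4197 × 1.0144333 / 1.0207667 = 0.4170959 (NZD/PLN).

0.41710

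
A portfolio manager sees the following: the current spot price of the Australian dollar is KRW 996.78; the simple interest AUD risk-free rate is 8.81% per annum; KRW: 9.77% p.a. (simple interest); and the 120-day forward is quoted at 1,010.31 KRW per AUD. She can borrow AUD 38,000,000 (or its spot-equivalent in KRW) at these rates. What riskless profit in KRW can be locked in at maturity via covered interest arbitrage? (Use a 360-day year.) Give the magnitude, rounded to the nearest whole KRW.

T = 120/360 years.
Keep in AUD, deliver into the forward: 38,000,000·1.029366666667·1010.31 = KRW 39,519,218,606.01.
Swap to KRW now, deposit: 38,000,000·996.78·1.032566666667 = KRW 39,111,188,476.01.
The quoted forward overvalues AUD, so borrow KRW, buy AUD at spot, deposit the AUD at 8.81%, and sell the proceeds forward at 1,010.31.
Profit = 39,519,218,606.01 − 39,111,188,476.01 = KRW 408,030,130.

KRW 408,030,130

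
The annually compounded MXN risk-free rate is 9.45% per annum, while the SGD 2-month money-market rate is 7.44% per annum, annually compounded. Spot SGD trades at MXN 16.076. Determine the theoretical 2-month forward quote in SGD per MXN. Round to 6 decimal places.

T = 2/12 years.
Growth of 1 MXN over T: (1 + 0.0945)^(2/12) = 1.0151634.
SGD growth factor: (1 + 0.0744)^(2/12) = 1.0120322.
So F = 16.076 × 1.0151634 / 1.0120322 = 16.12574 (MXN/SGD).
Invert for SGD per MXN: 1 / 16.12574 = 0.062013.

0.062013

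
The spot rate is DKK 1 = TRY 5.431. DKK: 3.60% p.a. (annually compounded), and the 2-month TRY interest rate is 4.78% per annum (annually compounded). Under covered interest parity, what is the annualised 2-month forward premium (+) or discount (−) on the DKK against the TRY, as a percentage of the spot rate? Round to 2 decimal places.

+1.13%

T = 2/12 years.
CIP forward (TRY per DKK) = 5.431 × 1.0078125/1.0059119 = 5.441261.
Annualised premium = (F − S)/S × (1/T) = (5.441261 − 5.431)/5.431 ÷ (2/12) = 1.13%.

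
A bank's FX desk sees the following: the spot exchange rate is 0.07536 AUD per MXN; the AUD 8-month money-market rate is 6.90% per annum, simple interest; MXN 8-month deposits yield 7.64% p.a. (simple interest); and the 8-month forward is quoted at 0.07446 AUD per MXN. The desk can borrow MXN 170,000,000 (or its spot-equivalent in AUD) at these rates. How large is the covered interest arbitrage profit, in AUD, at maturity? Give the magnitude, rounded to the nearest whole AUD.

AUD 97,591

T = 8/12 years.
Keep in MXN, deliver into the forward: 170,000,000·1.0509333333·0.07446 = AUD 13,302,924.32.
Swap to AUD now, deposit: 170,000,000·0.07536·1.046000 = AUD 13,400,515.20.
The quoted forward undervalues MXN, so borrow MXN, convert to AUD at spot, deposit the AUD at 6.90%, and buy MXN forward at 0.07446 to cover the loan.
Arbitrage profit = |13,302,924.32 − 13,400,515.20| = AUD 97,591.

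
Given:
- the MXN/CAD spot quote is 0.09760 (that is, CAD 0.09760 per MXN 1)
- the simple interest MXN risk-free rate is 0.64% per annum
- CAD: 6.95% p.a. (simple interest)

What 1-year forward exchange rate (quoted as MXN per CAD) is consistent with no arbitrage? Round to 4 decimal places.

9.6414

T = 1 year.
CAD growth factor: 1 + 0.0695×1 = 1.069500.
MXN accumulates by 1 + 0.0064×1 = 1.006400.
So F = 0.0976 × 1.069500 / 1.006400 = 0.1037194 (CAD/MXN).
Quoted the other way: 1/0.1037194 = 9.6414 MXN per CAD.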